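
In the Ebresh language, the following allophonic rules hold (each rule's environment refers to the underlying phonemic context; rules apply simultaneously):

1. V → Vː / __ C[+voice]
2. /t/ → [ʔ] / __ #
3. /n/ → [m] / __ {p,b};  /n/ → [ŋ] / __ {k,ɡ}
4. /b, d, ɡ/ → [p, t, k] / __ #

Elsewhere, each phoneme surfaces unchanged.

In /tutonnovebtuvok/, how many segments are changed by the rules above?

4

Segments that undergo a rule: /o/ → [oː] (rule 1); /o/ → [oː] (rule 1); /e/ → [eː] (rule 1); /u/ → [uː] (rule 1).
All other segments surface unchanged.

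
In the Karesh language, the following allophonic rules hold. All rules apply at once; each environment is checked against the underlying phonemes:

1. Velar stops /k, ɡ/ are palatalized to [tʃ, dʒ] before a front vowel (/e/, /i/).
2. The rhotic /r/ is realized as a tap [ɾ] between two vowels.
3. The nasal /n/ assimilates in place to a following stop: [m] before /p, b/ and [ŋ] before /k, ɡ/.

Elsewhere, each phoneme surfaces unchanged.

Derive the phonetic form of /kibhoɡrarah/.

/k/ (word-initial): before a front vowel, so rule 1 applies → [tʃ].
/i/ (between /k/ and /b/): no rule targets it → [i].
/b/ — not in any rule's target class → [b].
/h/ (between /b/ and /o/): no rule targets it → [h].
/o/ (between /h/ and /ɡ/): no rule targets it → [o].
/ɡ/ (between /o/ and /r/): rule 1 targets it, but not before a front vowel → unchanged [ɡ].
/r/ (between /ɡ/ and /a/): rule 2 targets it, but not between two vowels → unchanged [r].
/a/ (between /r/ and /r/) is unaffected → [a].
Rule 2 applies to /r/ (between /a/ and /a/: between two vowels) → [ɾ].
/a/ (between /r/ and /h/): no rule targets it → [a].
/h/ (word-final) is unaffected → [h].

[tʃibhoɡraɾah]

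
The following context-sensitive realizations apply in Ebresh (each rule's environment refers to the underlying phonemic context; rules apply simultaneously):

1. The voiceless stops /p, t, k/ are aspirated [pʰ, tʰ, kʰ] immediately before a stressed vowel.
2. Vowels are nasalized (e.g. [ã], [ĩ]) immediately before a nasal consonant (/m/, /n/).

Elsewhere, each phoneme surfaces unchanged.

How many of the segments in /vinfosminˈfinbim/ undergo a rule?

Segments that undergo a rule: /i/ → [ĩ] (rule 2); /i/ → [ĩ] (rule 2); /i/ → [ĩ] (rule 2); /i/ → [ĩ] (rule 2).
All other segments surface unchanged.

4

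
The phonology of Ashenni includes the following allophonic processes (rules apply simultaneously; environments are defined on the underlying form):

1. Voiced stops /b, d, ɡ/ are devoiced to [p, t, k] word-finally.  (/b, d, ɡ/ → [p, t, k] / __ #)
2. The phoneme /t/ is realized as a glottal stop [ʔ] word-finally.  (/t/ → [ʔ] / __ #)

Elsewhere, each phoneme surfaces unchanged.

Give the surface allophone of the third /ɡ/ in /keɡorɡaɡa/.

/ɡ/ — between /a/ and /a/; rule 1 does not apply here → [ɡ].

[ɡ]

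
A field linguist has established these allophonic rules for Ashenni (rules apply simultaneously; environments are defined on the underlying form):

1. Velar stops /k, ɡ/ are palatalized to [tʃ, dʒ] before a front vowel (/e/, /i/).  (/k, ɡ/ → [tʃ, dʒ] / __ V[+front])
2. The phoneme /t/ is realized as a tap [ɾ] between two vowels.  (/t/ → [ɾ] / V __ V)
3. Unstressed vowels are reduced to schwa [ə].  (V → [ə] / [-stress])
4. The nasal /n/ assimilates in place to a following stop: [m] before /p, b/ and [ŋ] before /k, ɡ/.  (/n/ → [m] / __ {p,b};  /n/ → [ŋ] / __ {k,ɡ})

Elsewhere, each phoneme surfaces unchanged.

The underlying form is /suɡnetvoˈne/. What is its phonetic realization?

[səɡnətvəˈne]

/s/ (word-initial) is unaffected → [s].
/u/ (between /s/ and /ɡ/) occurs in an unstressed syllable → [ə] by rule 3.
/ɡ/ (between /u/ and /n/) fails the environment for rule 1, so it stays [ɡ].
/n/ (between /ɡ/ and /e/) fails the environment for rule 4, so it stays [n].
Rule 3 applies to /e/ (between /n/ and /t/: in an unstressed syllable) → [ə].
/t/ (between /e/ and /v/) is in the target of rule 2 but the environment (between two vowels) is not met → [t].
/v/ stays [v].
/o/ — between /v/ and /n/, in an unstressed syllable — surfaces as [ə] (rule 3).
/n/ (between /o/ and /e/) fails the environment for rule 4, so it stays [n].
/e/ — word-final; rule 3 does not apply here → [e].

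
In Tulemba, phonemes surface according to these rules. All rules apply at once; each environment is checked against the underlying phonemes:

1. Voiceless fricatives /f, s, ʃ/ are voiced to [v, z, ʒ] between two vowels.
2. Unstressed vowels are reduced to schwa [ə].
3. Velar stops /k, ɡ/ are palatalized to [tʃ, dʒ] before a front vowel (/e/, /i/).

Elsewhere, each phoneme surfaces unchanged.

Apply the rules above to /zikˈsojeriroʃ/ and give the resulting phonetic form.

[zəkˈsojərərəʃ]

/z/ (word-initial): no rule targets it → [z].
/i/ (between /z/ and /k/) occurs in an unstressed syllable → [ə] by rule 2.
/k/ (between /i/ and /s/) fails the environment for rule 3, so it stays [k].
/s/ — between /k/ and /o/; rule 1 does not apply here → [s].
/o/ (between /s/ and /j/): rule 2 targets it, but not in an unstressed syllable → unchanged [o].
/j/ (between /o/ and /e/) is unaffected → [j].
Rule 2 applies to /e/ (between /j/ and /r/: in an unstressed syllable) → [ə].
/r/ (between /e/ and /i/): no rule targets it → [r].
/i/ — between /r/ and /r/, in an unstressed syllable — surfaces as [ə] (rule 2).
/r/ stays [r].
/o/ meets the environment for rule 2 (in an unstressed syllable) → [ə].
/ʃ/ (word-final) is in the target of rule 1 but the environment (between two vowels) is not met → [ʃ].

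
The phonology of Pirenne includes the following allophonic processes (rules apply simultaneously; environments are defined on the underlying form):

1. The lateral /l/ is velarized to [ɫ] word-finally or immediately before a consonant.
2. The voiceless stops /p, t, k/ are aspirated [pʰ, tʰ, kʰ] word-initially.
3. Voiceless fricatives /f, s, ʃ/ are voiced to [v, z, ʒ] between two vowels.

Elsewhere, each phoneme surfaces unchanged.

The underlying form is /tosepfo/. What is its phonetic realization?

/t/ (word-initial) occurs word-initially → [tʰ] by rule 2.
/o/ stays [o].
/s/ meets the environment for rule 3 (between two vowels) → [z].
/e/ (between /s/ and /p/) is unaffected → [e].
/p/ (between /e/ and /f/) fails the environment for rule 2, so it stays [p].
/f/ (between /p/ and /o/) is in the target of rule 3 but the environment (between two vowels) is not met → [f].
/o/ stays [o].

[tʰozepfo]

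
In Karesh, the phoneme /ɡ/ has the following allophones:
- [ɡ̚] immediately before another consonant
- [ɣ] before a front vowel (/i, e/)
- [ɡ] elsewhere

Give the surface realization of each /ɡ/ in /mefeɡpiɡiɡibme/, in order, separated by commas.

[ɡ̚], [ɣ], [ɣ]

Occurrence 1 (position 5): immediately before another consonant → [ɡ̚].
Occurrence 2 (position 8): before a front vowel (/i, e/) → [ɣ].
Occurrence 3 (position 10): before a front vowel (/i, e/) → [ɣ].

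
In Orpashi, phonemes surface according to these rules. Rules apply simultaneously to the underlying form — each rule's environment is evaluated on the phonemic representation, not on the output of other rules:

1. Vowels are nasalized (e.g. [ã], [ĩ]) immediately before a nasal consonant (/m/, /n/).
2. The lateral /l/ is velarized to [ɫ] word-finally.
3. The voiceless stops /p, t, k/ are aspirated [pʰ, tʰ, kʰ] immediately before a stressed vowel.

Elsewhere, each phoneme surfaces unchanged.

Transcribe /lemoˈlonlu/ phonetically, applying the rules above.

/l/ (word-initial) is in the target of rule 2 but the environment (word-finally) is not met → [l].
/e/ — between /l/ and /m/, before a nasal consonant — surfaces as [ẽ] (rule 1).
/o/ (between /m/ and /l/) is in the target of rule 1 but the environment (before a nasal consonant) is not met → [o].
/l/ (between /o/ and /o/): rule 2 targets it, but not word-finally → unchanged [l].
/o/ — between /l/ and /n/, before a nasal consonant — surfaces as [õ] (rule 1).
/l/ (between /n/ and /u/) is in the target of rule 2 but the environment (word-finally) is not met → [l].
/u/ (word-final): rule 1 targets it, but not before a nasal consonant → unchanged [u].

[lẽmoˈlõnlu]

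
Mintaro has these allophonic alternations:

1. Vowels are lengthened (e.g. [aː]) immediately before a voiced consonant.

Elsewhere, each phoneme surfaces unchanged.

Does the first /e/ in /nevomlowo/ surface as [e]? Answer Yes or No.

No

/e/ — between /n/ and /v/, before a voiced consonant — surfaces as [eː] (rule 1).
The actual realization is [eː], not [e].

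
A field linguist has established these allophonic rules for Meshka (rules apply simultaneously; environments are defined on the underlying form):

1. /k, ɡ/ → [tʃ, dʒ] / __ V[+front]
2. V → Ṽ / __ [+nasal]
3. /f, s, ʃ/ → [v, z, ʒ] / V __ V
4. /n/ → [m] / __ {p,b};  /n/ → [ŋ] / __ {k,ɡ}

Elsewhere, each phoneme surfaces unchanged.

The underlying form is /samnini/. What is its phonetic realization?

/s/ (word-initial) fails the environment for rule 3, so it stays [s].
Rule 2 applies to /a/ (between /s/ and /m/: before a nasal consonant) → [ã].
/n/ (between /m/ and /i/) fails the environment for rule 4, so it stays [n].
/i/ (between /n/ and /n/) occurs before a nasal consonant → [ĩ] by rule 2.
/n/ (between /i/ and /i/): rule 4 targets it, but not before a labial or velar stop → unchanged [n].
/i/ — word-final; rule 2 does not apply here → [i].

[sãmnĩni]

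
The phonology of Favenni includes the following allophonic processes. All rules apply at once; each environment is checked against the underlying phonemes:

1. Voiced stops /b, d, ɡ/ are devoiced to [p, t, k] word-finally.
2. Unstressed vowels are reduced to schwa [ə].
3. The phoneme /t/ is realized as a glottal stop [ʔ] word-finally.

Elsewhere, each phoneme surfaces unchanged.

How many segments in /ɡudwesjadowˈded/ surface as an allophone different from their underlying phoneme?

5

Segments that undergo a rule: /u/ → [ə] (rule 2); /e/ → [ə] (rule 2); /a/ → [ə] (rule 2); /o/ → [ə] (rule 2); /d/ → [t] (rule 1).
All other segments surface unchanged.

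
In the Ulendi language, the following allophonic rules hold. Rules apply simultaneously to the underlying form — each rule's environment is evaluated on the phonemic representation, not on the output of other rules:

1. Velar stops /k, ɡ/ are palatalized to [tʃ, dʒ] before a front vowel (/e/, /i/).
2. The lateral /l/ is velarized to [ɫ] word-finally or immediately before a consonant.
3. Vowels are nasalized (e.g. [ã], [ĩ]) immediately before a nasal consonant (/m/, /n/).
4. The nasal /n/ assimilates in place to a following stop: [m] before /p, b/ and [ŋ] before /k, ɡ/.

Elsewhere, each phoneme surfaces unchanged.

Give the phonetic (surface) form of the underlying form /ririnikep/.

/r/ (word-initial) is unaffected → [r].
/i/ (between /r/ and /r/) is in the target of rule 3 but the environment (before a nasal consonant) is not met → [i].
/r/ (between /i/ and /i/) is unaffected → [r].
/i/ (between /r/ and /n/): before a nasal consonant, so rule 3 applies → [ĩ].
/n/ — between /i/ and /i/; rule 4 does not apply here → [n].
/i/ (between /n/ and /k/) fails the environment for rule 3, so it stays [i].
/k/ meets the environment for rule 1 (before a front vowel) → [tʃ].
/e/ (between /k/ and /p/) is in the target of rule 3 but the environment (before a nasal consonant) is not met → [e].
/p/ — not in any rule's target class → [p].

[rirĩnitʃep]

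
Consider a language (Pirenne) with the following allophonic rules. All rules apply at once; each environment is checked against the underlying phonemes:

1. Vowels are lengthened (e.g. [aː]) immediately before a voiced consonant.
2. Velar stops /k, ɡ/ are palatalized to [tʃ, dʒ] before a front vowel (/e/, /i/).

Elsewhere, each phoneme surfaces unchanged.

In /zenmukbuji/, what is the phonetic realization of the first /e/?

/e/ (between /z/ and /n/) occurs before a voiced consonant → [eː] by rule 1.

[eː]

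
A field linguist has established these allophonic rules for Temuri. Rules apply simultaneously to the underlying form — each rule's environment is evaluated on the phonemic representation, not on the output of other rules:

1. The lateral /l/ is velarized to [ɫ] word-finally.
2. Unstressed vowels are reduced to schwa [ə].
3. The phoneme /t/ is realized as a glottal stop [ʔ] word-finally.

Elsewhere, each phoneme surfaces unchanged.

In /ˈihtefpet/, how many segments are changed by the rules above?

Segments that undergo a rule: /e/ → [ə] (rule 2); /e/ → [ə] (rule 2); /t/ → [ʔ] (rule 3).
All other segments surface unchanged.

3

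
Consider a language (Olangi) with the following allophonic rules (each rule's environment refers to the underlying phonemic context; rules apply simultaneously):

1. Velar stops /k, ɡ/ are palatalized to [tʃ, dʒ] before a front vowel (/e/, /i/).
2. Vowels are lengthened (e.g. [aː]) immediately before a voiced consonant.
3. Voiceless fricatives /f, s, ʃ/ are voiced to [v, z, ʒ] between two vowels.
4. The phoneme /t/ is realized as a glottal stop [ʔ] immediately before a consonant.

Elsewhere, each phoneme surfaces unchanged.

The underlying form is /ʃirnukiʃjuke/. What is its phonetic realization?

[ʃiːrnutʃiʃjutʃe]

/ʃ/ (word-initial) is in the target of rule 3 but the environment (between two vowels) is not met → [ʃ].
/i/ (between /ʃ/ and /r/): before a voiced consonant, so rule 2 applies → [iː].
/u/ (between /n/ and /k/) fails the environment for rule 2, so it stays [u].
Rule 1 applies to /k/ (between /u/ and /i/: before a front vowel) → [tʃ].
/i/ (between /k/ and /ʃ/) is in the target of rule 2 but the environment (before a voiced consonant) is not met → [i].
/ʃ/ (between /i/ and /j/) fails the environment for rule 3, so it stays [ʃ].
/u/ — between /j/ and /k/; rule 2 does not apply here → [u].
/k/ (between /u/ and /e/): before a front vowel, so rule 1 applies → [tʃ].
/e/ (word-final): rule 2 targets it, but not before a voiced consonant → unchanged [e].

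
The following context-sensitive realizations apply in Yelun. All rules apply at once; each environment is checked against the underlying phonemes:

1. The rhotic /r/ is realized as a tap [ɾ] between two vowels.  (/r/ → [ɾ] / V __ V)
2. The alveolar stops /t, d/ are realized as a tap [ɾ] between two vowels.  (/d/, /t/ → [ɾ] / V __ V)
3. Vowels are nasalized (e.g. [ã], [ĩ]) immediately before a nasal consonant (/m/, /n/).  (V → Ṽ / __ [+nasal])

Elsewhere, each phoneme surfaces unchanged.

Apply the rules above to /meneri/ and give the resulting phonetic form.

[mẽneɾi]

/e/ meets the environment for rule 3 (before a nasal consonant) → [ẽ].
/e/ (between /n/ and /r/) fails the environment for rule 3, so it stays [e].
/r/ (between /e/ and /i/): between two vowels, so rule 1 applies → [ɾ].
/i/ (word-final): rule 3 targets it, but not before a nasal consonant → unchanged [i].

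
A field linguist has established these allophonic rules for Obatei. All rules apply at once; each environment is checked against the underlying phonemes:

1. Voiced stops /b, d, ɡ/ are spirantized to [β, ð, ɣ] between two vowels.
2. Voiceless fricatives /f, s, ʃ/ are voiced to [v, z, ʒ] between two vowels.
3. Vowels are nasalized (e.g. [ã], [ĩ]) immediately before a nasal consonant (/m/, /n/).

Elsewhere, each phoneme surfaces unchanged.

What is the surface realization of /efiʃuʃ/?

/e/ — word-initial; rule 3 does not apply here → [e].
/f/ (between /e/ and /i/) occurs between two vowels → [v] by rule 2.
/i/ (between /f/ and /ʃ/) is in the target of rule 3 but the environment (before a nasal consonant) is not met → [i].
Rule 2 applies to /ʃ/ (between /i/ and /u/: between two vowels) → [ʒ].
/u/ (between /ʃ/ and /ʃ/): rule 3 targets it, but not before a nasal consonant → unchanged [u].
/ʃ/ — word-final; rule 2 does not apply here → [ʃ].

[eviʒuʃ]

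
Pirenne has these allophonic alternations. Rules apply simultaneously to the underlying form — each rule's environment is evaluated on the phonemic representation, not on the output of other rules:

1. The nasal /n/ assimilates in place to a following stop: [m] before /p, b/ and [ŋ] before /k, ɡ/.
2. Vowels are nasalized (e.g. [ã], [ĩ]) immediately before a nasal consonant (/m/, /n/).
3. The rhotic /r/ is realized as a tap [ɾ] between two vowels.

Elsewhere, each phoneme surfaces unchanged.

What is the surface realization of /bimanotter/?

[bĩmãnotter]

/b/ — not in any rule's target class → [b].
/i/ (between /b/ and /m/): before a nasal consonant, so rule 2 applies → [ĩ].
/m/ (between /i/ and /a/) is unaffected → [m].
Rule 2 applies to /a/ (between /m/ and /n/: before a nasal consonant) → [ã].
/n/ (between /a/ and /o/) fails the environment for rule 1, so it stays [n].
/o/ (between /n/ and /t/): rule 2 targets it, but not before a nasal consonant → unchanged [o].
/t/ stays [t].
/t/ — not in any rule's target class → [t].
/e/ (between /t/ and /r/) is in the target of rule 2 but the environment (before a nasal consonant) is not met → [e].
/r/ — word-final; rule 3 does not apply here → [r].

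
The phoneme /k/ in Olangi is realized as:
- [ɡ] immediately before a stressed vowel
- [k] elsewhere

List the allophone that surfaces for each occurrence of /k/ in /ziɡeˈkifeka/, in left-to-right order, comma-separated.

[ɡ], [k]

Occurrence 1 (position 5): immediately before a stressed vowel → [ɡ].
Occurrence 2 (position 9): no conditioning environment matches → elsewhere allophone [k].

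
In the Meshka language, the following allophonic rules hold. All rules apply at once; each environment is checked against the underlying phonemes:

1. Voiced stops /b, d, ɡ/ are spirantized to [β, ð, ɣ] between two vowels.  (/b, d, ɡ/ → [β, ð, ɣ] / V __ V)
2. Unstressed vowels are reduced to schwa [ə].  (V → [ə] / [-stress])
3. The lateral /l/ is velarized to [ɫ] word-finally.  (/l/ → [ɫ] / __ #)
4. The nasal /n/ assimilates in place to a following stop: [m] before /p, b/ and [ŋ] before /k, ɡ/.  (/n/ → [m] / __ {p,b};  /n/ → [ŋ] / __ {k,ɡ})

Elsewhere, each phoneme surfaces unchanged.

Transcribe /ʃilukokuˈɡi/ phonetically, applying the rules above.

[ʃələkəkəˈɣi]

/ʃ/ (word-initial): no rule targets it → [ʃ].
/i/ meets the environment for rule 2 (in an unstressed syllable) → [ə].
/l/ (between /i/ and /u/): rule 3 targets it, but not word-finally → unchanged [l].
/u/ — between /l/ and /k/, in an unstressed syllable — surfaces as [ə] (rule 2).
/k/ — not in any rule's target class → [k].
/o/ (between /k/ and /k/): in an unstressed syllable, so rule 2 applies → [ə].
/k/ stays [k].
/u/ — between /k/ and /ɡ/, in an unstressed syllable — surfaces as [ə] (rule 2).
/ɡ/ (between /u/ and /i/): between two vowels, so rule 1 applies → [ɣ].
/i/ (word-final) fails the environment for rule 2, so it stays [i].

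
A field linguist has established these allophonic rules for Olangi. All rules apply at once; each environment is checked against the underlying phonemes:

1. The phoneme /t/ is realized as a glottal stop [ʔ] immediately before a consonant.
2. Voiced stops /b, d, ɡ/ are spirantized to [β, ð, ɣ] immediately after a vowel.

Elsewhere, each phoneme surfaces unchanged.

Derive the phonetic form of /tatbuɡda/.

/t/ — word-initial; rule 1 does not apply here → [t].
Rule 1 applies to /t/ (between /a/ and /b/: immediately before a consonant) → [ʔ].
/b/ (between /t/ and /u/): rule 2 targets it, but not immediately after a vowel → unchanged [b].
Rule 2 applies to /ɡ/ (between /u/ and /d/: immediately after a vowel) → [ɣ].
/d/ (between /ɡ/ and /a/): rule 2 targets it, but not immediately after a vowel → unchanged [d].

[taʔbuɣda]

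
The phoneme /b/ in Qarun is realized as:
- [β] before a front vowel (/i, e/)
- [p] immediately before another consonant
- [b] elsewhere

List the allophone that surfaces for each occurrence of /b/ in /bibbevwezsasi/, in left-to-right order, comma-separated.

Occurrence 1 (position 1): before a front vowel (/i, e/) → [β].
Occurrence 2 (position 3): immediately before another consonant → [p].
Occurrence 3 (position 4): before a front vowel (/i, e/) → [β].

[β], [p], [β]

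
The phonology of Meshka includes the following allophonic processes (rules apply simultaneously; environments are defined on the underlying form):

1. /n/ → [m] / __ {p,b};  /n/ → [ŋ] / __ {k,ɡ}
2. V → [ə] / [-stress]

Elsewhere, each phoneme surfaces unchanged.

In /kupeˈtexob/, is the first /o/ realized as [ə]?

Rule 2 applies to /o/ (between /x/ and /b/: in an unstressed syllable) → [ə].
The actual realization is [ə], which matches [ə].

Yes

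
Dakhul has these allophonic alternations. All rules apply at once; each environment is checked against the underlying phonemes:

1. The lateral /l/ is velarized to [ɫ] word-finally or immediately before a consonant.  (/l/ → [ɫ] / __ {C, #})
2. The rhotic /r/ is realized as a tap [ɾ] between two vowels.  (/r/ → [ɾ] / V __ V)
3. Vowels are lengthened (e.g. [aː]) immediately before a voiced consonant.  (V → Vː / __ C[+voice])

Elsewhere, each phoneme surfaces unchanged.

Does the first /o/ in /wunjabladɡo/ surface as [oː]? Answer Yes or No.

No

/o/ (word-final) fails the environment for rule 3, so it stays [o].
The actual realization is [o], not [oː].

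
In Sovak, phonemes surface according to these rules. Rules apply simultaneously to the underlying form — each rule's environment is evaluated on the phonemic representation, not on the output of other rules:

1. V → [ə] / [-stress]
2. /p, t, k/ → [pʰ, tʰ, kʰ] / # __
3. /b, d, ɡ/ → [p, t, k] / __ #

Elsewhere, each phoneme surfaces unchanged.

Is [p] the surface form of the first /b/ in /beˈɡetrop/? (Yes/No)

/b/ — word-initial; rule 3 does not apply here → [b].
The actual realization is [b], not [p].

No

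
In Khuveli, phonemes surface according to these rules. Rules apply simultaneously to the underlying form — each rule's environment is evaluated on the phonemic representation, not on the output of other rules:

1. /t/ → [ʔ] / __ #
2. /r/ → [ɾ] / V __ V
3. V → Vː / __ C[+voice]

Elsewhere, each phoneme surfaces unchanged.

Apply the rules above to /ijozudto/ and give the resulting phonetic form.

/i/ — word-initial, before a voiced consonant — surfaces as [iː] (rule 3).
/j/ (between /i/ and /o/): no rule targets it → [j].
/o/ (between /j/ and /z/) occurs before a voiced consonant → [oː] by rule 3.
/z/ stays [z].
/u/ — between /z/ and /d/, before a voiced consonant — surfaces as [uː] (rule 3).
/d/ (between /u/ and /t/) is unaffected → [d].
/t/ (between /d/ and /o/): rule 1 targets it, but not word-finally → unchanged [t].
/o/ — word-final; rule 3 does not apply here → [o].

[iːjoːzuːdto]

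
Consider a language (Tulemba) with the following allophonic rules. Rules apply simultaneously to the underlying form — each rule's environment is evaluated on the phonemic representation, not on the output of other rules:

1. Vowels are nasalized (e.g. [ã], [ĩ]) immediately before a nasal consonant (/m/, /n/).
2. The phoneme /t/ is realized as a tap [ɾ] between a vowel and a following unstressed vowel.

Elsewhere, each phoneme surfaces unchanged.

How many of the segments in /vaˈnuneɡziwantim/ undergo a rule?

4

Segments that undergo a rule: /a/ → [ã] (rule 1); /u/ → [ũ] (rule 1); /a/ → [ã] (rule 1); /i/ → [ĩ] (rule 1).
All other segments surface unchanged.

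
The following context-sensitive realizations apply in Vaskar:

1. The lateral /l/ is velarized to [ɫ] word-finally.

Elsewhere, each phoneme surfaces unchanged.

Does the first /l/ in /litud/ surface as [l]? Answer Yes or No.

Yes

/l/ (word-initial): rule 1 targets it, but not word-finally → unchanged [l].
The actual realization is [l], which matches [l].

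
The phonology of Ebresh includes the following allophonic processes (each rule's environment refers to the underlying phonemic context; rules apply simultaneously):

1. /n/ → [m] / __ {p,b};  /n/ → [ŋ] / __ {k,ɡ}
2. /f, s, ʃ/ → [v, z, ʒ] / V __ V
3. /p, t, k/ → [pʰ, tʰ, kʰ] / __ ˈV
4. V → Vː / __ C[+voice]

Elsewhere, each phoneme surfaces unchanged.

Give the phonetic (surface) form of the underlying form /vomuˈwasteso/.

[voːmuːˈwastezo]

/v/ (word-initial) is unaffected → [v].
/o/ (between /v/ and /m/) occurs before a voiced consonant → [oː] by rule 4.
/m/ stays [m].
/u/ (between /m/ and /w/) occurs before a voiced consonant → [uː] by rule 4.
/w/ — not in any rule's target class → [w].
/a/ — between /w/ and /s/; rule 4 does not apply here → [a].
/s/ (between /a/ and /t/) fails the environment for rule 2, so it stays [s].
/t/ (between /s/ and /e/): rule 3 targets it, but not immediately before a stressed vowel → unchanged [t].
/e/ (between /t/ and /s/): rule 4 targets it, but not before a voiced consonant → unchanged [e].
/s/ (between /e/ and /o/) occurs between two vowels → [z] by rule 2.
/o/ — word-final; rule 4 does not apply here → [o].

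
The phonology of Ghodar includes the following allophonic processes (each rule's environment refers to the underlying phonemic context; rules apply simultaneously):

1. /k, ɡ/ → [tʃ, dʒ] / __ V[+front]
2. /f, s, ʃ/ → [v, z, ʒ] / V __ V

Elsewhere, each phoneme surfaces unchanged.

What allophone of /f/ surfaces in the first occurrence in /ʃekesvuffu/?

/f/ (between /u/ and /f/) fails the environment for rule 2, so it stays [f].

[f]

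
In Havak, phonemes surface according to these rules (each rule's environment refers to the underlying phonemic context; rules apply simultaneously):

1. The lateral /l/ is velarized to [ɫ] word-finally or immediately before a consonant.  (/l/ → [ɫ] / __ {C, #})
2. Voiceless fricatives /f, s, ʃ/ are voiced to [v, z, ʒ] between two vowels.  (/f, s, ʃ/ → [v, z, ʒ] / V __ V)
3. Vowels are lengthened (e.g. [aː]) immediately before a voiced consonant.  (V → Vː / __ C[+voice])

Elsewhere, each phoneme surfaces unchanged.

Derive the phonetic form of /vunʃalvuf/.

[vuːnʃaːɫvuf]

/v/ — not in any rule's target class → [v].
/u/ — between /v/ and /n/, before a voiced consonant — surfaces as [uː] (rule 3).
/n/ (between /u/ and /ʃ/) is unaffected → [n].
/ʃ/ (between /n/ and /a/) is in the target of rule 2 but the environment (between two vowels) is not met → [ʃ].
/a/ — between /ʃ/ and /l/, before a voiced consonant — surfaces as [aː] (rule 3).
/l/ meets the environment for rule 1 (word-finally or immediately before a consonant) → [ɫ].
/v/ stays [v].
/u/ — between /v/ and /f/; rule 3 does not apply here → [u].
/f/ (word-final) is in the target of rule 2 but the environment (between two vowels) is not met → [f].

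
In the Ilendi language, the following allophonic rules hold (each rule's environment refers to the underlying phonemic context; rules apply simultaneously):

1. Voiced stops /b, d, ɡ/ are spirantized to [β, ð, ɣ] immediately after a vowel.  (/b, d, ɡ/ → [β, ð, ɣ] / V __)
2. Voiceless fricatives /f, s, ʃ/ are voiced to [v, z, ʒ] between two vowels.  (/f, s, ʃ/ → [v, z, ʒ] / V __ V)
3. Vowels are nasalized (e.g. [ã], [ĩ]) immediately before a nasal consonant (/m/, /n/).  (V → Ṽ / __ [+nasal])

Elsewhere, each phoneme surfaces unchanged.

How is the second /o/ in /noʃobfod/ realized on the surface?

/o/ (between /ʃ/ and /b/) fails the environment for rule 3, so it stays [o].

[o]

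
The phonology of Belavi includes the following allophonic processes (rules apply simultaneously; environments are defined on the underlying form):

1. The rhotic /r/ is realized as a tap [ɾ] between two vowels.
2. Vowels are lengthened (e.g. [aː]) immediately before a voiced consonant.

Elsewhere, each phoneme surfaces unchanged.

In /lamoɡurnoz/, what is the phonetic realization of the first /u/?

[uː]

/u/ (between /ɡ/ and /r/) occurs before a voiced consonant → [uː] by rule 2.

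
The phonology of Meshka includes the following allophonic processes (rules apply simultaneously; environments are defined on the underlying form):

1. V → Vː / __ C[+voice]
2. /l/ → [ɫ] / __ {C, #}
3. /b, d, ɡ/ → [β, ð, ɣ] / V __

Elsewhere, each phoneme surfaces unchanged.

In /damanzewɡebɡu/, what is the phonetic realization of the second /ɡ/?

[ɡ]

/ɡ/ (between /b/ and /u/): rule 3 targets it, but not immediately after a vowel → unchanged [ɡ].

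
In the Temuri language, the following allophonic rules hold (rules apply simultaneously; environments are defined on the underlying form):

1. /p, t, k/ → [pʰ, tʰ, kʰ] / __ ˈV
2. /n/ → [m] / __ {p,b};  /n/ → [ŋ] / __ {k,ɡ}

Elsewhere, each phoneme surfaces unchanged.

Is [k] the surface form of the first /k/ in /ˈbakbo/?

/k/ (between /a/ and /b/): rule 1 targets it, but not immediately before a stressed vowel → unchanged [k].
The actual realization is [k], which matches [k].

Yes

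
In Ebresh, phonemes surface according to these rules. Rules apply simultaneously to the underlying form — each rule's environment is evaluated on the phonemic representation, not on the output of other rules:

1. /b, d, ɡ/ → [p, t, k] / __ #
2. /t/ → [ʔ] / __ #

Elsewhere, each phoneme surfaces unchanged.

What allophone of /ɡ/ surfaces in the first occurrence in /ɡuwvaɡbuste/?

[ɡ]

/ɡ/ (word-initial) is in the target of rule 1 but the environment (word-finally) is not met → [ɡ].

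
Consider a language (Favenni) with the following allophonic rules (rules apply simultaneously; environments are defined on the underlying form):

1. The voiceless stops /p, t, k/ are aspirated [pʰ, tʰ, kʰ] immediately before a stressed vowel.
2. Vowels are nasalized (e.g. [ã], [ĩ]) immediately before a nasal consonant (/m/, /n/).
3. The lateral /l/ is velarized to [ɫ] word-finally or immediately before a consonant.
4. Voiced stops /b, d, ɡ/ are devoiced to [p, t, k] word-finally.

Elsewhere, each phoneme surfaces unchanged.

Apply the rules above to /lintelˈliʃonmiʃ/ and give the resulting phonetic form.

[lĩnteɫˈliʃõnmiʃ]

/l/ (word-initial) is in the target of rule 3 but the environment (word-finally or immediately before a consonant) is not met → [l].
/i/ meets the environment for rule 2 (before a nasal consonant) → [ĩ].
/n/ (between /i/ and /t/) is unaffected → [n].
/t/ (between /n/ and /e/) is in the target of rule 1 but the environment (immediately before a stressed vowel) is not met → [t].
/e/ — between /t/ and /l/; rule 2 does not apply here → [e].
/l/ meets the environment for rule 3 (word-finally or immediately before a consonant) → [ɫ].
/l/ (between /l/ and /i/) is in the target of rule 3 but the environment (word-finally or immediately before a consonant) is not met → [l].
/i/ (between /l/ and /ʃ/): rule 2 targets it, but not before a nasal consonant → unchanged [i].
/ʃ/ (between /i/ and /o/) is unaffected → [ʃ].
Rule 2 applies to /o/ (between /ʃ/ and /n/: before a nasal consonant) → [õ].
/n/ (between /o/ and /m/): no rule targets it → [n].
/m/ (between /n/ and /i/): no rule targets it → [m].
/i/ (between /m/ and /ʃ/) fails the environment for rule 2, so it stays [i].
/ʃ/ (word-final) is unaffected → [ʃ].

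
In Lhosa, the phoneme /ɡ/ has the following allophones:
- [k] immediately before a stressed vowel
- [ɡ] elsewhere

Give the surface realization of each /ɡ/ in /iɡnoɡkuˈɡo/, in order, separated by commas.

Occurrence 1 (position 2): no conditioning environment matches → elsewhere allophone [ɡ].
Occurrence 2 (position 5): no conditioning environment matches → elsewhere allophone [ɡ].
Occurrence 3 (position 8): immediately before a stressed vowel → [k].

[ɡ], [ɡ], [k]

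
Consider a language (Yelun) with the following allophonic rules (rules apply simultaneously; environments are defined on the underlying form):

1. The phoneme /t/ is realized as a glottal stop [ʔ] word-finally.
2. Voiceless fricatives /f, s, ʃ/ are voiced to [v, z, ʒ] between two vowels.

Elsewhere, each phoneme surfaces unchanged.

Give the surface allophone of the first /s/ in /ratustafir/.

/s/ (between /u/ and /t/): rule 2 targets it, but not between two vowels → unchanged [s].

[s]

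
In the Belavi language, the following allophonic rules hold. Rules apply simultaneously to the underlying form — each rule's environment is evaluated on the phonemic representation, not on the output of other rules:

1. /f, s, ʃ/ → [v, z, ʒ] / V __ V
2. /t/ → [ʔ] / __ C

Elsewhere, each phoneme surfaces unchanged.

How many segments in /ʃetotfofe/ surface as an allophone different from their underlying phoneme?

2

Segments that undergo a rule: /t/ → [ʔ] (rule 2); /f/ → [v] (rule 1).
All other segments surface unchanged.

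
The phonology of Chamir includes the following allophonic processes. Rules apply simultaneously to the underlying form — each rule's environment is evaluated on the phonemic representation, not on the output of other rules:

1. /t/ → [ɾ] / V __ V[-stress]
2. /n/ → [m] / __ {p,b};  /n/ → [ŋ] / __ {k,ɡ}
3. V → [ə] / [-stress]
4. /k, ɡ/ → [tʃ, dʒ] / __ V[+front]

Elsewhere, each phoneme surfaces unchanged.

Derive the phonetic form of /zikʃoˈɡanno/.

/z/ stays [z].
/i/ (between /z/ and /k/) occurs in an unstressed syllable → [ə] by rule 3.
/k/ — between /i/ and /ʃ/; rule 4 does not apply here → [k].
/ʃ/ (between /k/ and /o/) is unaffected → [ʃ].
/o/ (between /ʃ/ and /ɡ/) occurs in an unstressed syllable → [ə] by rule 3.
/ɡ/ (between /o/ and /a/): rule 4 targets it, but not before a front vowel → unchanged [ɡ].
/a/ (between /ɡ/ and /n/): rule 3 targets it, but not in an unstressed syllable → unchanged [a].
/n/ (between /a/ and /n/): rule 2 targets it, but not before a labial or velar stop → unchanged [n].
/n/ (between /n/ and /o/): rule 2 targets it, but not before a labial or velar stop → unchanged [n].
/o/ meets the environment for rule 3 (in an unstressed syllable) → [ə].

[zəkʃəˈɡannə]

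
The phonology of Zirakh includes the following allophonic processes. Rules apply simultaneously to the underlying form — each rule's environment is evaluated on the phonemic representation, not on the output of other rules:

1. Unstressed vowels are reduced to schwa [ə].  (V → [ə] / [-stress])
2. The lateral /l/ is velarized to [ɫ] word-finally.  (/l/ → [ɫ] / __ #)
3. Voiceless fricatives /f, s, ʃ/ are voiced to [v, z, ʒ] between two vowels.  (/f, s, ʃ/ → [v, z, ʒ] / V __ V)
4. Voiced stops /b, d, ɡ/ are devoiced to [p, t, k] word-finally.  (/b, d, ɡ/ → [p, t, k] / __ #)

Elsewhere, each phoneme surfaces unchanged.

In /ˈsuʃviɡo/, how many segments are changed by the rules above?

Segments that undergo a rule: /i/ → [ə] (rule 1); /o/ → [ə] (rule 1).
All other segments surface unchanged.

2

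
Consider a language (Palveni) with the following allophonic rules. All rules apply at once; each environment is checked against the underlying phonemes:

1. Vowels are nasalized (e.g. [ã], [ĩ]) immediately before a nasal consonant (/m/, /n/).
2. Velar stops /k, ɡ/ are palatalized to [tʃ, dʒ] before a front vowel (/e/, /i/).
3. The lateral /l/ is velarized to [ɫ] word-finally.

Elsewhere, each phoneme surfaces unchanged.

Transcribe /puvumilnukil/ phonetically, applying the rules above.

[puvũmilnutʃiɫ]

/p/ (word-initial) is unaffected → [p].
/u/ (between /p/ and /v/) fails the environment for rule 1, so it stays [u].
/v/ stays [v].
/u/ (between /v/ and /m/): before a nasal consonant, so rule 1 applies → [ũ].
/m/ — not in any rule's target class → [m].
/i/ (between /m/ and /l/) is in the target of rule 1 but the environment (before a nasal consonant) is not met → [i].
/l/ (between /i/ and /n/) fails the environment for rule 3, so it stays [l].
/n/ stays [n].
/u/ (between /n/ and /k/) is in the target of rule 1 but the environment (before a nasal consonant) is not met → [u].
/k/ — between /u/ and /i/, before a front vowel — surfaces as [tʃ] (rule 2).
/i/ (between /k/ and /l/): rule 1 targets it, but not before a nasal consonant → unchanged [i].
/l/ — word-final, word-finally — surfaces as [ɫ] (rule 3).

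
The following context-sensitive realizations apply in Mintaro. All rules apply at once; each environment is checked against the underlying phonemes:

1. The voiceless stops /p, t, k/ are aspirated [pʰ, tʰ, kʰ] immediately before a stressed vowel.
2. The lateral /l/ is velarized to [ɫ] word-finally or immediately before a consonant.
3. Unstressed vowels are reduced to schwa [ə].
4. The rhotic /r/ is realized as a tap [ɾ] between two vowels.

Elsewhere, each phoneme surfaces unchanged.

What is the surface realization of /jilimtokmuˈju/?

/j/ stays [j].
/i/ (between /j/ and /l/): in an unstressed syllable, so rule 3 applies → [ə].
/l/ (between /i/ and /i/) is in the target of rule 2 but the environment (word-finally or immediately before a consonant) is not met → [l].
/i/ (between /l/ and /m/): in an unstressed syllable, so rule 3 applies → [ə].
/m/ (between /i/ and /t/): no rule targets it → [m].
/t/ (between /m/ and /o/) is in the target of rule 1 but the environment (immediately before a stressed vowel) is not met → [t].
/o/ — between /t/ and /k/, in an unstressed syllable — surfaces as [ə] (rule 3).
/k/ — between /o/ and /m/; rule 1 does not apply here → [k].
/m/ stays [m].
/u/ (between /m/ and /j/): in an unstressed syllable, so rule 3 applies → [ə].
/j/ stays [j].
/u/ (word-final): rule 3 targets it, but not in an unstressed syllable → unchanged [u].

[jələmtəkməˈju]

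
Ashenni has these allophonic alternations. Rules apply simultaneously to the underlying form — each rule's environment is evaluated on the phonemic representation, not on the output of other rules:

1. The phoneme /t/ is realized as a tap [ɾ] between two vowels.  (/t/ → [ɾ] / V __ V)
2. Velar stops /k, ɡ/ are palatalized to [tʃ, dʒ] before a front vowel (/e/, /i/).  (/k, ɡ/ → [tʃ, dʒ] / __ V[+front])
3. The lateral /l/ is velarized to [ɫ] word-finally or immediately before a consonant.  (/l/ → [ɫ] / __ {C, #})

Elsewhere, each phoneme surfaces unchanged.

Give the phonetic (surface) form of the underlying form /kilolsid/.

[tʃiloɫsid]

/k/ (word-initial): before a front vowel, so rule 2 applies → [tʃ].
/i/ (between /k/ and /l/): no rule targets it → [i].
/l/ — between /i/ and /o/; rule 3 does not apply here → [l].
/o/ stays [o].
/l/ (between /o/ and /s/) occurs word-finally or immediately before a consonant → [ɫ] by rule 3.
/s/ — not in any rule's target class → [s].
/i/ stays [i].
/d/ (word-final): no rule targets it → [d].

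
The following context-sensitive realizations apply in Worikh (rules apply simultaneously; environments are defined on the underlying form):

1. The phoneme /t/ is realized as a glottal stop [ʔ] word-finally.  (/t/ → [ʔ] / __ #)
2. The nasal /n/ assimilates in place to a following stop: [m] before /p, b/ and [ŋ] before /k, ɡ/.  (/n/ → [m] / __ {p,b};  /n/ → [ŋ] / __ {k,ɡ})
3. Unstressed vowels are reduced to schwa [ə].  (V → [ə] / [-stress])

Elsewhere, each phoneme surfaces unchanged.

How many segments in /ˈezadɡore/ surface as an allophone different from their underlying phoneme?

3

Segments that undergo a rule: /a/ → [ə] (rule 3); /o/ → [ə] (rule 3); /e/ → [ə] (rule 3).
All other segments surface unchanged.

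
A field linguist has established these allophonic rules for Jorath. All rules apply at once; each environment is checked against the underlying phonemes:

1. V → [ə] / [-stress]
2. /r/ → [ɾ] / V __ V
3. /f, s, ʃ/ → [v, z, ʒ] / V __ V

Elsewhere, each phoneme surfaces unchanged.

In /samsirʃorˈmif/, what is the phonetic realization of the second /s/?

[s]

/s/ (between /m/ and /i/) is in the target of rule 3 but the environment (between two vowels) is not met → [s].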